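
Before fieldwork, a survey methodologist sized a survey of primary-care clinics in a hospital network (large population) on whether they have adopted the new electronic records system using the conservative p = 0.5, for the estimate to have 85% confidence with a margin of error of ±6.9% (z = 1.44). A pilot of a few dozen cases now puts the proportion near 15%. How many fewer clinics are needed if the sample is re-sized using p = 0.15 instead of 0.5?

53

Conservative (p = 0.5): n = 1.44² × 0.25 / 0.069² ≈ 108.88 → 109.
Using p = 0.15: p(1−p) = 0.1275, so n = 1.44² × 0.1275 / 0.069² ≈ 55.53 → 56.
Reduction: 109 − 56 = 53.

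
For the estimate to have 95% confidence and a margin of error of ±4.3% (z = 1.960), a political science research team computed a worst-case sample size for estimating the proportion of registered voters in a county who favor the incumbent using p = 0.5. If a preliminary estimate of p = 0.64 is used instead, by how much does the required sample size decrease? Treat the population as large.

Conservative (p = 0.5): n = 1.960² × 0.25 / 0.043² ≈ 519.42 → 520.
Using p = 0.64: p(1−p) = 0.2304, so n = 1.960² × 0.2304 / 0.043² ≈ 478.69 → 479.
Reduction: 520 − 479 = 41.

41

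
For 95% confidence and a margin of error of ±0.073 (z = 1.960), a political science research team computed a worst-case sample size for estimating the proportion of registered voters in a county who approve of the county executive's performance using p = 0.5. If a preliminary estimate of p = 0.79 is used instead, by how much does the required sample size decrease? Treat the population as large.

Conservative (p = 0.5): n = 1.960² × 0.25 / 0.073² ≈ 180.22 → 181.
Using p = 0.79: p(1−p) = 0.1659, so n = 1.960² × 0.1659 / 0.073² ≈ 119.59 → 120.
Reduction: 181 − 120 = 61.

61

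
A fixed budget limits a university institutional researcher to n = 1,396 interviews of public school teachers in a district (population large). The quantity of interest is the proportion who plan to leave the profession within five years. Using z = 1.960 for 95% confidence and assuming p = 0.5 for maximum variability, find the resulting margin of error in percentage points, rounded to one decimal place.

SE(p̂) = √[p(1−p)/n] = √[0.2500/1396] = 0.01338.
E = z × SE = 1.960 × 0.01338 = 0.02623, or 2.6 percentage points.

2.6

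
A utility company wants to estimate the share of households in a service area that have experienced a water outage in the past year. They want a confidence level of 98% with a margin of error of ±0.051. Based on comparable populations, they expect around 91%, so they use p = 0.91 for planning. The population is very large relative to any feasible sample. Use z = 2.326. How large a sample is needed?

With p = 0.91, p(1−p) = 0.0819.
n = z²·p(1−p)/E² = 2.326² × 0.0819 / 0.051² = 5.4103 × 0.0819 / 0.002601 ≈ 170.36.
Rounding up gives n = 171.

171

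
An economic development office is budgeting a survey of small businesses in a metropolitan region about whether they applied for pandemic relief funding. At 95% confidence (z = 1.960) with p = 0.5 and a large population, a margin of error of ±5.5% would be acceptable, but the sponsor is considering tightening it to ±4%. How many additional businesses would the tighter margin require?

283

At ±5.5%: n = 1.960² × 0.2500 / 0.055² ≈ 317.49 → 318.
At ±4%: n = 1.960² × 0.2500 / 0.040² ≈ 600.25 → 601.
Additional respondents: 601 − 318 = 283.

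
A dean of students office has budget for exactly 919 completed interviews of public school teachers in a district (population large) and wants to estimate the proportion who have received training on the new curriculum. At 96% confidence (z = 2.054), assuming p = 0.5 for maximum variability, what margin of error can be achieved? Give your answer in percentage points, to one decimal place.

3.4

SE(p̂) = √[p(1−p)/n] = √[0.2500/919] = 0.01649.
E = z × SE = 2.054 × 0.01649 = 0.03388, or 3.4 percentage points.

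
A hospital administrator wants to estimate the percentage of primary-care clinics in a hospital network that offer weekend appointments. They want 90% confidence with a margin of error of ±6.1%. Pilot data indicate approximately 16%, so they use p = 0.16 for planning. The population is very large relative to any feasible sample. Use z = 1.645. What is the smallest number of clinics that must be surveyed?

98

With p = 0.16, p(1−p) = 0.1344.
n = z²·p(1−p)/E² = 1.645² × 0.1344 / 0.061² = 2.7060 × 0.1344 / 0.003721 ≈ 97.74.
Rounding up gives n = 98.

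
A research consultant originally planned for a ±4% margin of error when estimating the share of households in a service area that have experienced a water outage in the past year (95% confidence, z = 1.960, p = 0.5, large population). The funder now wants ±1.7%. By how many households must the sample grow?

2723

At ±4%: n = 1.960² × 0.2500 / 0.040² ≈ 600.25 → 601.
At ±1.7%: n = 1.960² × 0.2500 / 0.017² ≈ 3323.18 → 3324.
Additional respondents: 3324 − 601 = 2723.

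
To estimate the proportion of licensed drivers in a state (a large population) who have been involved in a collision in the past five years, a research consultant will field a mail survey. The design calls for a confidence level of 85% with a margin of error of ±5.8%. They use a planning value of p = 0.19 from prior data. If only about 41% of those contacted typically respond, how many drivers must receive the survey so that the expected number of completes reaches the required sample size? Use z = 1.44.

Completed interviews needed: n₀ = 1.44² × 0.1539 / 0.058² ≈ 94.87 → 95.
At a 41% response rate, contacts needed = 95 / 0.41 ≈ 231.71 → 232.

232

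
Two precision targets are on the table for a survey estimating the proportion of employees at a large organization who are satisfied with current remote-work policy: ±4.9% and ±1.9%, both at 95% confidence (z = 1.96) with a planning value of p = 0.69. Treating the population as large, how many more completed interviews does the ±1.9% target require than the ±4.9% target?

1934

At ±4.9%: n = 1.96² × 0.2139 / 0.049² ≈ 342.24 → 343.
At ±1.9%: n = 1.96² × 0.2139 / 0.019² ≈ 2276.23 → 2277.
Additional respondents: 2277 − 343 = 1934.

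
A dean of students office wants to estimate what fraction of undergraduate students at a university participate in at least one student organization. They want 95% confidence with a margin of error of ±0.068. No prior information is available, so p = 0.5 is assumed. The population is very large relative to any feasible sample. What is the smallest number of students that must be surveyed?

208

For 95% confidence, z = 1.960.
With p = 0.5, p(1−p) = 0.25.
n = z²·p(1−p)/E² = 1.960² × 0.2500 / 0.068² = 3.8416 × 0.2500 / 0.004624 ≈ 207.70.
Rounding up gives n = 208.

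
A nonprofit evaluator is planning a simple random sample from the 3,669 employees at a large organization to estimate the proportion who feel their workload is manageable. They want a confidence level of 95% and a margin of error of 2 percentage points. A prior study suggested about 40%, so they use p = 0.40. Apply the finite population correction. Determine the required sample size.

For 95% confidence, z = 1.960.
Unadjusted: n₀ = 1.960² × 0.40 × 0.60 / 0.020² ≈ 2304.96, so n₀ = 2305.
Finite population correction with N = 3,669: n = n₀ / (1 + (n₀−1)/N) = 2305 / (1 + 2304/3669) = 2305 / 1.6280 ≈ 1415.88.
Rounding up, n = 1416.

1416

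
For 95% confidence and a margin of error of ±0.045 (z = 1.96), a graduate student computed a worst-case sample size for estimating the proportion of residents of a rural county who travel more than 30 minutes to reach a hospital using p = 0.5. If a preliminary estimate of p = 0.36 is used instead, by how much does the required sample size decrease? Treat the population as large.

37

Conservative (p = 0.5): n = 1.96² × 0.25 / 0.045² ≈ 474.27 → 475.
Using p = 0.36: p(1−p) = 0.2304, so n = 1.96² × 0.2304 / 0.045² ≈ 437.09 → 438.
Reduction: 475 − 438 = 37.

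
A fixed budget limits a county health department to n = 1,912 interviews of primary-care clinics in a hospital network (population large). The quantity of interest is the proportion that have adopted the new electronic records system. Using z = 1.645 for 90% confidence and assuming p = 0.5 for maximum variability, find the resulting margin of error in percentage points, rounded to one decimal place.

SE(p̂) = √[p(1−p)/n] = √[0.2500/1912] = 0.01143.
E = z × SE = 1.645 × 0.01143 = 0.01881, or 1.9 percentage points.

1.9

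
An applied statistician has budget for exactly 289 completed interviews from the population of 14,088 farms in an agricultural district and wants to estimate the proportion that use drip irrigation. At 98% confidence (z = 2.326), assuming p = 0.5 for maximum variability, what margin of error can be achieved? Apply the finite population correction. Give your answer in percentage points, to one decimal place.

Finite-population factor: (N−n)/(N−1) = (14088−289)/(14088−1) = 0.9796.
SE(p̂) = √[p(1−p)/n · (N−n)/(N−1)] = √[0.2500/289 × 0.9796] = 0.02911.
E = z × SE = 2.326 × 0.02911 = 0.06771 ≈ 6.8 percentage points.

6.8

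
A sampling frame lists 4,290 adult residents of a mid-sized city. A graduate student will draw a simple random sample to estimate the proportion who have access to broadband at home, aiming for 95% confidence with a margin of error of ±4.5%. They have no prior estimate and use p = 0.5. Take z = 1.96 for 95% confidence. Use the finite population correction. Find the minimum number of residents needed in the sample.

428

Unadjusted: n₀ = 1.96² × 0.50 × 0.50 / 0.045² ≈ 474.27, so n₀ = 475.
Finite population correction with N = 4,290: n = n₀ / (1 + (n₀−1)/N) = 475 / (1 + 474/4290) = 475 / 1.1105 ≈ 427.74.
Rounding up, n = 428.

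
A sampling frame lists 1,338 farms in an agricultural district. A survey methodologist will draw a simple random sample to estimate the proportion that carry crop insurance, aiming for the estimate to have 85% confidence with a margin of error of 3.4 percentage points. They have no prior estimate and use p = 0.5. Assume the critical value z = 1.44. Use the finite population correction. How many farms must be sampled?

Unadjusted: n₀ = 1.44² × 0.50 × 0.50 / 0.034² ≈ 448.44, so n₀ = 449.
Finite population correction with N = 1,338: n = n₀ / (1 + (n₀−1)/N) = 449 / (1 + 448/1338) = 449 / 1.3348 ≈ 336.37.
Rounding up, n = 337.

337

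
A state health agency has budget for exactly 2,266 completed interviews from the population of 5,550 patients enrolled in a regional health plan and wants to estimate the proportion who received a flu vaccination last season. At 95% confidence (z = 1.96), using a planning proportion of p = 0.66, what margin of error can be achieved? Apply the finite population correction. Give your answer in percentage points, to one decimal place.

1.5

Finite-population factor: (N−n)/(N−1) = (5550−2266)/(5550−1) = 0.5918.
SE(p̂) = √[p(1−p)/n · (N−n)/(N−1)] = √[0.2244/2266 × 0.5918] = 0.00766.
E = z × SE = 1.96 × 0.00766 = 0.01500 ≈ 1.5 percentage points.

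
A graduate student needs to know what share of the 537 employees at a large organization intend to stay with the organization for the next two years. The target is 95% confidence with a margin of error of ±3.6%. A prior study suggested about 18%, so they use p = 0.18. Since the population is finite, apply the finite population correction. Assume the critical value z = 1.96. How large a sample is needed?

242

Unadjusted: n₀ = 1.96² × 0.18 × 0.82 / 0.036² ≈ 437.52, so n₀ = 438.
Finite population correction with N = 537: n = n₀ / (1 + (n₀−1)/N) = 438 / (1 + 437/537) = 438 / 1.8138 ≈ 241.48.
Rounding up, n = 242.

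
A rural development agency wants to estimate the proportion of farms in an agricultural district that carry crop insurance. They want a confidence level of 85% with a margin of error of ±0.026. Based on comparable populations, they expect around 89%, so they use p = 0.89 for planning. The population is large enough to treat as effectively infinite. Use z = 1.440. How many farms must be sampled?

With p = 0.89, p(1−p) = 0.0979.
n = z²·p(1−p)/E² = 1.440² × 0.0979 / 0.026² = 2.0736 × 0.0979 / 0.000676 ≈ 300.30.
Rounding up gives n = 301.

301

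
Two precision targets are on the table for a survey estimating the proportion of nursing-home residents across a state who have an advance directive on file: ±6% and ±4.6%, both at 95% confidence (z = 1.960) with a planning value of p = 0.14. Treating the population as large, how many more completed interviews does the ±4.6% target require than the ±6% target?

90

At ±6%: n = 1.960² × 0.1204 / 0.060² ≈ 128.48 → 129.
At ±4.6%: n = 1.960² × 0.1204 / 0.046² ≈ 218.59 → 219.
Additional respondents: 219 − 129 = 90.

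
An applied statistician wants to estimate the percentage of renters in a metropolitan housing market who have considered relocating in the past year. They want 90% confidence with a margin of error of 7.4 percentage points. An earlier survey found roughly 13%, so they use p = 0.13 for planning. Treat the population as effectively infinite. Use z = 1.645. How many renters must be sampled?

56

With p = 0.13, p(1−p) = 0.1131.
n = z²·p(1−p)/E² = 1.645² × 0.1131 / 0.074² = 2.7060 × 0.1131 / 0.005476 ≈ 55.89.
Rounding up gives n = 56.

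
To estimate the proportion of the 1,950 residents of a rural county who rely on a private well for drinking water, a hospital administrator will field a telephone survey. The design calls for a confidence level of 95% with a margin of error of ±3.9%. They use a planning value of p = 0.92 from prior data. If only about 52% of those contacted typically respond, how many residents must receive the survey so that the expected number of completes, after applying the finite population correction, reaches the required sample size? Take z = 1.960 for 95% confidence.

327

Completed interviews needed (unadjusted): n₀ = 1.960² × 0.0736 / 0.039² ≈ 185.89 → 186.
FPC for N = 1,950: n = 186 / (1 + 185/1950) = 186 / 1.0949 ≈ 169.88 → 170.
At a 52% response rate, contacts needed = 170 / 0.52 ≈ 326.92 → 327.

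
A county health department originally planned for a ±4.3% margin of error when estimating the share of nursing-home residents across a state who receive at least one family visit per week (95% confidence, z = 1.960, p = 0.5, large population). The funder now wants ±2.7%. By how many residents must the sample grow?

At ±4.3%: n = 1.960² × 0.2500 / 0.043² ≈ 519.42 → 520.
At ±2.7%: n = 1.960² × 0.2500 / 0.027² ≈ 1317.42 → 1318.
Additional respondents: 1318 − 520 = 798.

798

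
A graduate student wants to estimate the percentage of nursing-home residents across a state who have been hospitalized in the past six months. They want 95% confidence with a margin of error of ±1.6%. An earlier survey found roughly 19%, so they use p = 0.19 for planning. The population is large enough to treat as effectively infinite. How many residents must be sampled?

For 95% confidence, z = 1.960.
With p = 0.19, p(1−p) = 0.1539.
n = z²·p(1−p)/E² = 1.960² × 0.1539 / 0.016² = 3.8416 × 0.1539 / 0.000256 ≈ 2309.46.
Rounding up gives n = 2310.

2310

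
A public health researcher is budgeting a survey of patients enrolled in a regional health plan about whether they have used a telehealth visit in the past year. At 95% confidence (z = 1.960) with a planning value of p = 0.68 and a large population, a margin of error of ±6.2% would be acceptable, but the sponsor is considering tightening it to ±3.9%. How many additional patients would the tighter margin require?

332

At ±6.2%: n = 1.960² × 0.2176 / 0.062² ≈ 217.46 → 218.
At ±3.9%: n = 1.960² × 0.2176 / 0.039² ≈ 549.59 → 550.
Additional respondents: 550 − 218 = 332.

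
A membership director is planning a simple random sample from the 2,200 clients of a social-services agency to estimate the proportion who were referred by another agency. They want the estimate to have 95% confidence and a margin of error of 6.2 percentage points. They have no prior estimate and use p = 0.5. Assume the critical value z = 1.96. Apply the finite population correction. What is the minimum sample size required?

Unadjusted: n₀ = 1.96² × 0.50 × 0.50 / 0.062² ≈ 249.84, so n₀ = 250.
Finite population correction with N = 2,200: n = n₀ / (1 + (n₀−1)/N) = 250 / (1 + 249/2200) = 250 / 1.1132 ≈ 224.58.
Rounding up, n = 225.

225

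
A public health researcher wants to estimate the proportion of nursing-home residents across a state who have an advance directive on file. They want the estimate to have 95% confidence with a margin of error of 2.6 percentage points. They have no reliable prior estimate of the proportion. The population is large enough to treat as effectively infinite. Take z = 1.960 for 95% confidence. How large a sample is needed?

1421

With no prior estimate, use p = 0.5, giving p(1−p) = 0.25.
n = z²·p(1−p)/E² = 1.960² × 0.2500 / 0.026² = 3.8416 × 0.2500 / 0.000676 ≈ 1420.71.
Rounding up gives n = 1421.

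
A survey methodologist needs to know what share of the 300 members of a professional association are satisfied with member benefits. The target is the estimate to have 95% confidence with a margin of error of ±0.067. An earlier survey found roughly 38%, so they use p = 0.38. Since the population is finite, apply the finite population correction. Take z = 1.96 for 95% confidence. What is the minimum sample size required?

Unadjusted: n₀ = 1.96² × 0.38 × 0.62 / 0.067² ≈ 201.62, so n₀ = 202.
Finite population correction with N = 300: n = n₀ / (1 + (n₀−1)/N) = 202 / (1 + 201/300) = 202 / 1.6700 ≈ 120.96.
Rounding up, n = 121.

121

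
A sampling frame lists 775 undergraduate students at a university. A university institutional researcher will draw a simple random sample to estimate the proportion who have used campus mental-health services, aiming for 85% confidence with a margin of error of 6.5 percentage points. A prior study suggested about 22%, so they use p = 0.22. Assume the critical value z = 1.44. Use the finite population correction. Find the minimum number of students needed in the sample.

Unadjusted: n₀ = 1.44² × 0.22 × 0.78 / 0.065² ≈ 84.22, so n₀ = 85.
Finite population correction with N = 775: n = n₀ / (1 + (n₀−1)/N) = 85 / (1 + 84/775) = 85 / 1.1084 ≈ 76.69.
Rounding up, n = 77.

77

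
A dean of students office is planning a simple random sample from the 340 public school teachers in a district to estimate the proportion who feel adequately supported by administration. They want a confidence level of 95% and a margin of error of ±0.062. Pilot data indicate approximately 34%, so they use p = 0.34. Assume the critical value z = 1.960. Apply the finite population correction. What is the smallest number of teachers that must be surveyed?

136

Unadjusted: n₀ = 1.960² × 0.34 × 0.66 / 0.062² ≈ 224.26, so n₀ = 225.
Finite population correction with N = 340: n = n₀ / (1 + (n₀−1)/N) = 225 / (1 + 224/340) = 225 / 1.6588 ≈ 135.64.
Rounding up, n = 136.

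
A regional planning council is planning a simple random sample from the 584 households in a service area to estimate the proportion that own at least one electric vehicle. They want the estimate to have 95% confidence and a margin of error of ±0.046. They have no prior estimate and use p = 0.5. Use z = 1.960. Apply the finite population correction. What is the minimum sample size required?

256

Unadjusted: n₀ = 1.960² × 0.50 × 0.50 / 0.046² ≈ 453.88, so n₀ = 454.
Finite population correction with N = 584: n = n₀ / (1 + (n₀−1)/N) = 454 / (1 + 453/584) = 454 / 1.7757 ≈ 255.68.
Rounding up, n = 256.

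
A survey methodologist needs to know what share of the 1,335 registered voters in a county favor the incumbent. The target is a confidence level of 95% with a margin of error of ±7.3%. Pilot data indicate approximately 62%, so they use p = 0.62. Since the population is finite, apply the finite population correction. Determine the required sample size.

151

For 95% confidence, z = 1.96.
Unadjusted: n₀ = 1.96² × 0.62 × 0.38 / 0.073² ≈ 169.84, so n₀ = 170.
Finite population correction with N = 1,335: n = n₀ / (1 + (n₀−1)/N) = 170 / (1 + 169/1335) = 170 / 1.1266 ≈ 150.90.
Rounding up, n = 151.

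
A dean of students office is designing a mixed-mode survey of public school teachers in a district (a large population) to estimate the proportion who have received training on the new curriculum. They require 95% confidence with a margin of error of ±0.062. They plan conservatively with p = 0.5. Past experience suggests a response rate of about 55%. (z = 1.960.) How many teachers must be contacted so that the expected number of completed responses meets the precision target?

Completed interviews needed: n₀ = 1.960² × 0.2500 / 0.062² ≈ 249.84 → 250.
At a 55% response rate, contacts needed = 250 / 0.55 ≈ 454.55 → 455.

455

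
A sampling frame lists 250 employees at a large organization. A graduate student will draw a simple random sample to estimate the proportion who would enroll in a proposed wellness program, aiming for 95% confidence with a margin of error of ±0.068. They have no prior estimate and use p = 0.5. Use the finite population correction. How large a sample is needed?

For 95% confidence, z = 1.960.
Unadjusted: n₀ = 1.960² × 0.50 × 0.50 / 0.068² ≈ 207.70, so n₀ = 208.
Finite population correction with N = 250: n = n₀ / (1 + (n₀−1)/N) = 208 / (1 + 207/250) = 208 / 1.8280 ≈ 113.79.
Rounding up, n = 114.

114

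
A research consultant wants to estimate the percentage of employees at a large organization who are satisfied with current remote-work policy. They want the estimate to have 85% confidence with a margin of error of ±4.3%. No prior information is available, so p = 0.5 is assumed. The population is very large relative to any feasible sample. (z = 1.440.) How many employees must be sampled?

281

With p = 0.5, p(1−p) = 0.25.
n = z²·p(1−p)/E² = 1.440² × 0.2500 / 0.043² = 2.0736 × 0.2500 / 0.001849 ≈ 280.37.
Rounding up gives n = 281.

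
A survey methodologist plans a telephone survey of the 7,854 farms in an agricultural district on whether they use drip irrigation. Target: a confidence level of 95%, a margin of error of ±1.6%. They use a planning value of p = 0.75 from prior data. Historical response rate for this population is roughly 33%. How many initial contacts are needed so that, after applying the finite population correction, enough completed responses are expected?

For 95% confidence, z = 1.960.
Completed interviews needed (unadjusted): n₀ = 1.960² × 0.1875 / 0.016² ≈ 2813.67 → 2814.
FPC for N = 7,854: n = 2814 / (1 + 2813/7854) = 2814 / 1.3582 ≈ 2071.92 → 2072.
At a 33% response rate, contacts needed = 2072 / 0.33 ≈ 6278.79 → 6279.

6279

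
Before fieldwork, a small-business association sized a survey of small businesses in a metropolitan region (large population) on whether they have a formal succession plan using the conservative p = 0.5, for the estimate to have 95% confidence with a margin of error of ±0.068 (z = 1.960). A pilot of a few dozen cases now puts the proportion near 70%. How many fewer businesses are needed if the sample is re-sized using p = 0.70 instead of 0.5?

Conservative (p = 0.5): n = 1.960² × 0.25 / 0.068² ≈ 207.70 → 208.
Using p = 0.70: p(1−p) = 0.2100, so n = 1.960² × 0.2100 / 0.068² ≈ 174.47 → 175.
Reduction: 208 − 175 = 33.

33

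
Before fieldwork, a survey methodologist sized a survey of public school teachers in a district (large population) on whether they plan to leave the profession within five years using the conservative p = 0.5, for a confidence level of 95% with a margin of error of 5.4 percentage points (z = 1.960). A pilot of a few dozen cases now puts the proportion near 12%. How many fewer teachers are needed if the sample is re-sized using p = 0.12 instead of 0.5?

190

Conservative (p = 0.5): n = 1.960² × 0.25 / 0.054² ≈ 329.36 → 330.
Using p = 0.12: p(1−p) = 0.1056, so n = 1.960² × 0.1056 / 0.054² ≈ 139.12 → 140.
Reduction: 330 − 140 = 190.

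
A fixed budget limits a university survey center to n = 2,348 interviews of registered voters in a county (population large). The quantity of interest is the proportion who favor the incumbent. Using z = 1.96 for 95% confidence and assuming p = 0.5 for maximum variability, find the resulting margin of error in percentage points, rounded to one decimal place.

SE(p̂) = √[p(1−p)/n] = √[0.2500/2348] = 0.01032.
E = z × SE = 1.96 × 0.01032 = 0.02022, or 2.0 percentage points.

2.0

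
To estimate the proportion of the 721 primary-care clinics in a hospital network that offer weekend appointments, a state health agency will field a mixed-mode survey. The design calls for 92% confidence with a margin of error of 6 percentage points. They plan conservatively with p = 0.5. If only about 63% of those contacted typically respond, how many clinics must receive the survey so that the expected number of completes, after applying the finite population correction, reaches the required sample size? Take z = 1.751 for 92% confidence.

Completed interviews needed (unadjusted): n₀ = 1.751² × 0.2500 / 0.060² ≈ 212.92 → 213.
FPC for N = 721: n = 213 / (1 + 212/721) = 213 / 1.2940 ≈ 164.60 → 165.
At a 63% response rate, contacts needed = 165 / 0.63 ≈ 261.90 → 262.

262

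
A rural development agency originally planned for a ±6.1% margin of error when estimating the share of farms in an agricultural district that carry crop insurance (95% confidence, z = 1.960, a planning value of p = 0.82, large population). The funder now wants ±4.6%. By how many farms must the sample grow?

At ±6.1%: n = 1.960² × 0.1476 / 0.061² ≈ 152.38 → 153.
At ±4.6%: n = 1.960² × 0.1476 / 0.046² ≈ 267.97 → 268.
Additional respondents: 268 − 153 = 115.

115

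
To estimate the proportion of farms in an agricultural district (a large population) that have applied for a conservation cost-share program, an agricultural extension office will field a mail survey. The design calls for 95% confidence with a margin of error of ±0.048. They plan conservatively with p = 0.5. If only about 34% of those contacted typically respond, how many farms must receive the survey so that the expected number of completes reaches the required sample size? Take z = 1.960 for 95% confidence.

Completed interviews needed: n₀ = 1.960² × 0.2500 / 0.048² ≈ 416.84 → 417.
At a 34% response rate, contacts needed = 417 / 0.34 ≈ 1226.47 → 1227.

1227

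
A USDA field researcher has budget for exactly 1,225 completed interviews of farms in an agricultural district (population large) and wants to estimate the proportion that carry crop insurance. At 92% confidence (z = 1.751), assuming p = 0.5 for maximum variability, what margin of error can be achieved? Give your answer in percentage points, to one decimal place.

SE(p̂) = √[p(1−p)/n] = √[0.2500/1225] = 0.01429.
E = z × SE = 1.751 × 0.01429 = 0.02501, or 2.5 percentage points.

2.5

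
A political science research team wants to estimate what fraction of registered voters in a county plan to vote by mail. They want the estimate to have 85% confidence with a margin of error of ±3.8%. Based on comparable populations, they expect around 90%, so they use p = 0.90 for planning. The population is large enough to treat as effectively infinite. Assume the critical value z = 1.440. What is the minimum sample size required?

With p = 0.90, p(1−p) = 0.0900.
n = z²·p(1−p)/E² = 1.440² × 0.0900 / 0.038² = 2.0736 × 0.0900 / 0.001444 ≈ 129.24.
Rounding up gives n = 130.

130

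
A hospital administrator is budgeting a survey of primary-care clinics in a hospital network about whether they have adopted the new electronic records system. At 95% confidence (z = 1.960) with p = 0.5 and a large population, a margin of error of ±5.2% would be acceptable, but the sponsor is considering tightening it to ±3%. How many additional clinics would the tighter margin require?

712

At ±5.2%: n = 1.960² × 0.2500 / 0.052² ≈ 355.18 → 356.
At ±3%: n = 1.960² × 0.2500 / 0.030² ≈ 1067.11 → 1068.
Additional respondents: 1068 − 356 = 712.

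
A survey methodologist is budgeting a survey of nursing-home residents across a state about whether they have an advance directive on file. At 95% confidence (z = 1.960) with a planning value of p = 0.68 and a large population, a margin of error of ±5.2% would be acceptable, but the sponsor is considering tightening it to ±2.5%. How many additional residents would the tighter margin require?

At ±5.2%: n = 1.960² × 0.2176 / 0.052² ≈ 309.15 → 310.
At ±2.5%: n = 1.960² × 0.2176 / 0.025² ≈ 1337.49 → 1338.
Additional respondents: 1338 − 310 = 1028.

1028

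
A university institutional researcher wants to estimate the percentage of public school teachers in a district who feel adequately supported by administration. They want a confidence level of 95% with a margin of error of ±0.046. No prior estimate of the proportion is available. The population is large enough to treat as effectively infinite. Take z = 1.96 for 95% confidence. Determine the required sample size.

454

With no prior estimate, use p = 0.5, giving p(1−p) = 0.25.
n = z²·p(1−p)/E² = 1.96² × 0.2500 / 0.046² = 3.8416 × 0.2500 / 0.002116 ≈ 453.88.
Rounding up gives n = 454.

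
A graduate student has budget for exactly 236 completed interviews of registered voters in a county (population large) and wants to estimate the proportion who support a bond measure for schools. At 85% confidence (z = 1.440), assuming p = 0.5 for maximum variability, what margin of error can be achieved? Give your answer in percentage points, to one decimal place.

SE(p̂) = √[p(1−p)/n] = √[0.2500/236] = 0.03255.
E = z × SE = 1.440 × 0.03255 = 0.04687, or 4.7 percentage points.

4.7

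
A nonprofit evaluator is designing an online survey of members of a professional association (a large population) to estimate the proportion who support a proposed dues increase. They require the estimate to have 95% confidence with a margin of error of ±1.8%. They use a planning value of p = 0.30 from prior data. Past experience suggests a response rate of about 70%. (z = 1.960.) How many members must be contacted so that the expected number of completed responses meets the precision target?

Completed interviews needed: n₀ = 1.960² × 0.2100 / 0.018² ≈ 2489.93 → 2490.
At a 70% response rate, contacts needed = 2490 / 0.70 ≈ 3557.14 → 3558.

3558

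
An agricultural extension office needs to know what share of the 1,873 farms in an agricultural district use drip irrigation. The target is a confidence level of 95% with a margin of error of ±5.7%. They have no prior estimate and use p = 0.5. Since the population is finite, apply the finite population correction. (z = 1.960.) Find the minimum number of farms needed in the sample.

Unadjusted: n₀ = 1.960² × 0.50 × 0.50 / 0.057² ≈ 295.60, so n₀ = 296.
Finite population correction with N = 1,873: n = n₀ / (1 + (n₀−1)/N) = 296 / (1 + 295/1873) = 296 / 1.1575 ≈ 255.72.
Rounding up, n = 256.

256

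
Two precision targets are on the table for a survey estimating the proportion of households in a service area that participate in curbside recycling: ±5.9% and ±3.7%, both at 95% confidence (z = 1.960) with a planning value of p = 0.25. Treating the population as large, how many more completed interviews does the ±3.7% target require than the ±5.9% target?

320

At ±5.9%: n = 1.960² × 0.1875 / 0.059² ≈ 206.92 → 207.
At ±3.7%: n = 1.960² × 0.1875 / 0.037² ≈ 526.15 → 527.
Additional respondents: 527 − 207 = 320.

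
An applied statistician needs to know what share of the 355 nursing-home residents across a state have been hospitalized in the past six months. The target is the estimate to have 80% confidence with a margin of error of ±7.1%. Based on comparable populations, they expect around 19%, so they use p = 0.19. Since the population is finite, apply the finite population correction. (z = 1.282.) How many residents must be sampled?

45

Unadjusted: n₀ = 1.282² × 0.19 × 0.81 / 0.071² ≈ 50.18, so n₀ = 51.
Finite population correction with N = 355: n = n₀ / (1 + (n₀−1)/N) = 51 / (1 + 50/355) = 51 / 1.1408 ≈ 44.70.
Rounding up, n = 45.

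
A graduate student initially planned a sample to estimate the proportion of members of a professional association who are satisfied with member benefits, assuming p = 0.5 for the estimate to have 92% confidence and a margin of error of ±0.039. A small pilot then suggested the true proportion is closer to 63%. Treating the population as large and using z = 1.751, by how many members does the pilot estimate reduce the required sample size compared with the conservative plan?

34

Conservative (p = 0.5): n = 1.751² × 0.25 / 0.039² ≈ 503.94 → 504.
Using p = 0.63: p(1−p) = 0.2331, so n = 1.751² × 0.2331 / 0.039² ≈ 469.88 → 470.
Reduction: 504 − 470 = 34.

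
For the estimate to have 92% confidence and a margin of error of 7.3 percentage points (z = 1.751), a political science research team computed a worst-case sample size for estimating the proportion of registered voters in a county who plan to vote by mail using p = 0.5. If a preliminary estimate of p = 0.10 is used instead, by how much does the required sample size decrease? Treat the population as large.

92

Conservative (p = 0.5): n = 1.751² × 0.25 / 0.073² ≈ 143.84 → 144.
Using p = 0.10: p(1−p) = 0.0900, so n = 1.751² × 0.0900 / 0.073² ≈ 51.78 → 52.
Reduction: 144 − 52 = 92.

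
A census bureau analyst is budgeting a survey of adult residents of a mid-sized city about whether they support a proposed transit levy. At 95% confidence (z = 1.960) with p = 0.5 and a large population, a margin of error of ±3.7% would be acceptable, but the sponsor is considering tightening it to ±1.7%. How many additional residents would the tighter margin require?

At ±3.7%: n = 1.960² × 0.2500 / 0.037² ≈ 701.53 → 702.
At ±1.7%: n = 1.960² × 0.2500 / 0.017² ≈ 3323.18 → 3324.
Additional respondents: 3324 − 702 = 2622.

2622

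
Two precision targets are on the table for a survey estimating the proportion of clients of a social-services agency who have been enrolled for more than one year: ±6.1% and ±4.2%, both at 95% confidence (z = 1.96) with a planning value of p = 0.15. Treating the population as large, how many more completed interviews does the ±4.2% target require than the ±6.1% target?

At ±6.1%: n = 1.96² × 0.1275 / 0.061² ≈ 131.63 → 132.
At ±4.2%: n = 1.96² × 0.1275 / 0.042² ≈ 277.67 → 278.
Additional respondents: 278 − 132 = 146.

146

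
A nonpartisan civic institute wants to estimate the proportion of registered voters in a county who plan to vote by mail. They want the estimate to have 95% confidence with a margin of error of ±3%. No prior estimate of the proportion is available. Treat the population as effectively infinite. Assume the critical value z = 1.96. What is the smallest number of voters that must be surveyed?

With no prior estimate, use p = 0.5, giving p(1−p) = 0.25.
n = z²·p(1−p)/E² = 1.96² × 0.2500 / 0.030² = 3.8416 × 0.2500 / 0.000900 ≈ 1067.11.
Rounding up gives n = 1068.

1068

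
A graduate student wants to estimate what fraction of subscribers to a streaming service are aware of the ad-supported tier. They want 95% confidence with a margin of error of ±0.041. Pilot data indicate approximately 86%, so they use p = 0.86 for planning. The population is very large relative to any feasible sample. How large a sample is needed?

For 95% confidence, z = 1.960.
With p = 0.86, p(1−p) = 0.1204.
n = z²·p(1−p)/E² = 1.960² × 0.1204 / 0.041² = 3.8416 × 0.1204 / 0.001681 ≈ 275.15.
Rounding up gives n = 276.

276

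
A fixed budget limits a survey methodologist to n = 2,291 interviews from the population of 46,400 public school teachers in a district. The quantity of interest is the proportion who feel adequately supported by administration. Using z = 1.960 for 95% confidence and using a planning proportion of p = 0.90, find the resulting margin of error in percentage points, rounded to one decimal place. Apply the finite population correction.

1.2

Finite-population factor: (N−n)/(N−1) = (46400−2291)/(46400−1) = 0.9506.
SE(p̂) = √[p(1−p)/n · (N−n)/(N−1)] = √[0.0900/2291 × 0.9506] = 0.00611.
E = z × SE = 1.960 × 0.00611 = 0.01198 ≈ 1.2 percentage points.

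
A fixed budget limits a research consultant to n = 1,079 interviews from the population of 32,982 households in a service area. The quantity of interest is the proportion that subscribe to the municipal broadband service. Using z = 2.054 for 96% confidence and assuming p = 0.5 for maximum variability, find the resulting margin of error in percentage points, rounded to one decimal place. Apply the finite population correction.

3.1

Finite-population factor: (N−n)/(N−1) = (32982−1079)/(32982−1) = 0.9673.
SE(p̂) = √[p(1−p)/n · (N−n)/(N−1)] = √[0.2500/1079 × 0.9673] = 0.01497.
E = z × SE = 2.054 × 0.01497 = 0.03075 ≈ 3.1 percentage points.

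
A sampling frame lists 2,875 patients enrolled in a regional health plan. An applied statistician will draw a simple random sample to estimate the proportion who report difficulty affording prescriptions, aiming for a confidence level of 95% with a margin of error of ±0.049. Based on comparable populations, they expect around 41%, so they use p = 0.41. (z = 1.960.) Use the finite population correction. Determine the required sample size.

342

Unadjusted: n₀ = 1.960² × 0.41 × 0.59 / 0.049² ≈ 387.04, so n₀ = 388.
Finite population correction with N = 2,875: n = n₀ / (1 + (n₀−1)/N) = 388 / (1 + 387/2875) = 388 / 1.1346 ≈ 341.97.
Rounding up, n = 342.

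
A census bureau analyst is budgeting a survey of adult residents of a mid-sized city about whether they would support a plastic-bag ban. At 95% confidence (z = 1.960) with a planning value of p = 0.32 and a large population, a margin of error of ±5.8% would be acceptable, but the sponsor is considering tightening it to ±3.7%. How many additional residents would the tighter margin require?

362

At ±5.8%: n = 1.960² × 0.2176 / 0.058² ≈ 248.49 → 249.
At ±3.7%: n = 1.960² × 0.2176 / 0.037² ≈ 610.62 → 611.
Additional respondents: 611 − 249 = 362.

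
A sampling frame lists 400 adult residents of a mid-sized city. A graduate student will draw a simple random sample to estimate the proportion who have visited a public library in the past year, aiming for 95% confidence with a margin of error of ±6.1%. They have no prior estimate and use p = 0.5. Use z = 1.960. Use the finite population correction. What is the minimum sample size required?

Unadjusted: n₀ = 1.960² × 0.50 × 0.50 / 0.061² ≈ 258.10, so n₀ = 259.
Finite population correction with N = 400: n = n₀ / (1 + (n₀−1)/N) = 259 / (1 + 258/400) = 259 / 1.6450 ≈ 157.45.
Rounding up, n = 158.

158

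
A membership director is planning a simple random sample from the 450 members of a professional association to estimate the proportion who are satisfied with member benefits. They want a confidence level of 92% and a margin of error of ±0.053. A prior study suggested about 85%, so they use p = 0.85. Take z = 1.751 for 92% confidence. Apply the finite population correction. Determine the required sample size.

Unadjusted: n₀ = 1.751² × 0.85 × 0.15 / 0.053² ≈ 139.17, so n₀ = 140.
Finite population correction with N = 450: n = n₀ / (1 + (n₀−1)/N) = 140 / (1 + 139/450) = 140 / 1.3089 ≈ 106.96.
Rounding up, n = 107.

107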